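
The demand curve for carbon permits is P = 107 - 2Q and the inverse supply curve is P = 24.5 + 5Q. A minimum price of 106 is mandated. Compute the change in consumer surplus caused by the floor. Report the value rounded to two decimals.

-138.65

Without the control, 107 - 2Q = 24.5 + 5Q so Q* = 11.7857 and P* = 83.4286.
At the floor price 106, quantity demanded is (107 - 106)/2 = 0.5; demand is the short side, so Q = 0.5 trades at P = 106.
CS goes from (1/2)(11.7857)(23.5714) = 138.9031 to 0.25 (computed as (107 - 106)(0.5) - (1/2)(2)(0.5)^2), a change of -138.6531.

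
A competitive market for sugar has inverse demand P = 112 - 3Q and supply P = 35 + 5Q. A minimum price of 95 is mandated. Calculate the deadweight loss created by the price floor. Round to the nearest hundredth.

62.67

Without the control, 112 - 3Q = 35 + 5Q so Q* = 9.625 and P* = 83.125.
At the floor price 95, quantity demanded is (112 - 95)/3 = 5.6667; demand is the short side, so Q = 5.6667 trades at P = 95.
At Q = 5.6667 the demand price is 95 and the supply price is 63.3333. Deadweight loss is the triangle between the curves from 5.6667 to 9.625: (1/2)(95 - 63.3333)(9.625 - 5.6667) = 62.6736.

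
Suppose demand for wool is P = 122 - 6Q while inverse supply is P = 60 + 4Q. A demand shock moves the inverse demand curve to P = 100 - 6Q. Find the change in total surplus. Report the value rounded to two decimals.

Initial equilibrium: Q_0 = 6.2, P_0 = 84.8; CS_0 = (1/2)(6.2)(37.2) = 115.32, PS_0 = (1/2)(6.2)(24.8) = 76.88.
New equilibrium: 100 - 6Q = 60 + 4Q gives Q_1 = 4, P_1 = 76; CS_1 = 48, PS_1 = 32.
Change in total surplus = (48 + 32) - (115.32 + 76.88) = -112.2.

-112.20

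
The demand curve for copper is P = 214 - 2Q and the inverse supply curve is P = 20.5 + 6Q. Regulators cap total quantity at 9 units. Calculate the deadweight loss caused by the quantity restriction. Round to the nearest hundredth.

Without the quota, 214 - 2Q = 20.5 + 6Q gives Q* = 24.1875.
At Q = 9 the demand price is 214 - 2(9) = 196 and the supply price is 20.5 + 6(9) = 74.5.
Deadweight loss is the triangle between the curves from 9 to 24.1875: (1/2)(196 - 74.5)(24.1875 - 9) = 922.6406.

922.64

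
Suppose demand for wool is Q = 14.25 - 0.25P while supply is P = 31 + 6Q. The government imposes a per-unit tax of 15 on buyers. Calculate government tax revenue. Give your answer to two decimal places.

Rewriting demand in inverse form: P = 57 - 4Q.
Without the tax, 57 - 4Q = 31 + 6Q so Q* = 2.6 and P* = 46.6.
A tax on buyers shifts demand down by 15: (57 - 15) - 4Q = 31 + 6Q, so Q_t = 1.1. Buyers pay P_b = 52.6; sellers receive P_s = P_b - 15 = 37.6.
Tax revenue = t x Q_t = 15 x 1.1 = 16.5.

16.50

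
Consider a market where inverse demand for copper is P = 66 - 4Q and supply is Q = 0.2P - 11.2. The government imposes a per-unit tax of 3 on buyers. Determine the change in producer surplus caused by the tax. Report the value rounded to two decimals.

Rewriting supply in inverse form: P = 56 + 5Q.
Pre-tax equilibrium: 66 - 4Q = 56 + 5Q gives Q* = 1.1111, P* = 61.5556.
With the tax, buyers' net willingness to pay falls by 3: (66 - 3) - 4Q = 56 + 5Q, so Q_t = 0.7778. Buyers pay P_b = 62.8889; sellers receive P_s = P_b - 3 = 59.8889.
PS falls from (1/2)(1.1111)(5.5556) = 3.0864 to (1/2)(0.7778)(3.8889) = 1.5123, a change of -1.5741.

-1.57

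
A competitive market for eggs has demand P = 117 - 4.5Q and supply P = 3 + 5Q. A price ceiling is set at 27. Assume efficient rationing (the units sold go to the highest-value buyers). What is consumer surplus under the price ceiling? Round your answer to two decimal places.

Without the control, 117 - 4.5Q = 3 + 5Q so Q* = 12 and P* = 63.
At P = 27, sellers supply (27 - 3)/5 = 4.8 while buyers want more, so the quantity traded is 4.8 at price 27.
The demand price at Q = 4.8 is 95.4. CS is the trapezoid between demand and 27 over [0, 4.8]: (1/2)[(117 - 27) + (95.4 - 27)](4.8) = 380.16.

380.16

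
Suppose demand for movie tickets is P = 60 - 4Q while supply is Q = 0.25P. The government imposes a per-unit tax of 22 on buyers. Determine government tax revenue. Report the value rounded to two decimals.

104.50

Rewriting supply in inverse form: P = 4Q.
Without the tax, 60 - 4Q = 4Q so Q* = 7.5 and P* = 30.
A tax on buyers shifts demand down by 22: (60 - 22) - 4Q = 4Q, so Q_t = 4.75. Buyers pay P_b = 41; sellers receive P_s = P_b - 22 = 19.
Revenue is the tax times quantity traded: 22 x 4.75 = 104.5.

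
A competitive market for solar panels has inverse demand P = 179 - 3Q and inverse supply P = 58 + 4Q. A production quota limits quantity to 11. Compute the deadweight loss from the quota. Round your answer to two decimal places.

138.29

Without the quota, 179 - 3Q = 58 + 4Q gives Q* = 17.2857.
At Q = 11 the demand price is 179 - 3(11) = 146 and the supply price is 58 + 4(11) = 102.
Deadweight loss is the triangle between the curves from 11 to 17.2857: (1/2)(146 - 102)(17.2857 - 11) = 138.2857.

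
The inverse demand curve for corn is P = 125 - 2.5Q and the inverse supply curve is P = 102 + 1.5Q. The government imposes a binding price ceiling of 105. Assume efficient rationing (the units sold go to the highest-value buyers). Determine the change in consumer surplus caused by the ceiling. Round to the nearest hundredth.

-6.33

Without the control, 125 - 2.5Q = 102 + 1.5Q so Q* = 5.75 and P* = 110.625.
At P = 105, sellers supply (105 - 102)/1.5 = 2 while buyers want more, so the quantity traded is 2 at price 105.
CS goes from (1/2)(5.75)(14.375) = 41.3281 to 35 (computed as (125 - 105)(2) - (1/2)(2.5)(2)^2), a change of -6.3281.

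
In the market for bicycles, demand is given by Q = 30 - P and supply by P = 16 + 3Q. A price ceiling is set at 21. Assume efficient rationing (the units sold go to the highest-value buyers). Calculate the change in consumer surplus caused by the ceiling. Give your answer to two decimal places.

Rewriting demand in inverse form: P = 30 - Q.
Without the control, 30 - Q = 16 + 3Q so Q* = 3.5 and P* = 26.5.
At P = 21, sellers supply (21 - 16)/3 = 1.6667 while buyers want more, so the quantity traded is 1.6667 at price 21.
CS goes from (1/2)(3.5)(3.5) = 6.125 to 13.6111 (computed as (30 - 21)(1.6667) - (1/2)(1)(1.6667)^2), a change of 7.4861.

7.49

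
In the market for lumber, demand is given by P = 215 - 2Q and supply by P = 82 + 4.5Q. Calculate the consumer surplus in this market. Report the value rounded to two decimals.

418.67

Equilibrium: 215 - 2Q = 82 + 4.5Q, so Q* = 20.4615 and P* = 174.0769.
CS is the area between the demand curve and P* from 0 to Q*: (1/2)(20.4615)(40.9231) = 418.6746.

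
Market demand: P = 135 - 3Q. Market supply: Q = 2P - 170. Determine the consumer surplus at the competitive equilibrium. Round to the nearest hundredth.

306.12

Rewriting supply in inverse form: P = 85 + 0.5Q.
Equilibrium: 135 - 3Q = 85 + 0.5Q, so Q* = 14.2857 and P* = 92.1429.
CS is the area between the demand curve and P* from 0 to Q*: (1/2)(14.2857)(42.8571) = 306.1224.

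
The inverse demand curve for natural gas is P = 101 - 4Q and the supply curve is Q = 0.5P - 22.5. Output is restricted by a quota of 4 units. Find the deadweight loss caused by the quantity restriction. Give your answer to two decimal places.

85.33

Rewriting supply in inverse form: P = 45 + 2Q.
Unrestricted equilibrium: Q* = (101 - 45)/(4 + 2) = 9.3333.
At Q = 4 the demand price is 101 - 4(4) = 85 and the supply price is 45 + 2(4) = 53.
DWL = (1/2)(gap between curves at 4) x (Q* - 4) = (1/2)(32)(5.3333) = 85.3333.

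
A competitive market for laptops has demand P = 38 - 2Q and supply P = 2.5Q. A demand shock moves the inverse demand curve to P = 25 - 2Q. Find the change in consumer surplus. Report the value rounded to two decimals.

-40.44

Initial equilibrium: Q_0 = 8.4444, P_0 = 21.1111; CS_0 = (1/2)(8.4444)(16.8889) = 71.3086, PS_0 = (1/2)(8.4444)(21.1111) = 89.1358.
New equilibrium: 25 - 2Q = 2.5Q gives Q_1 = 5.5556, P_1 = 13.8889; CS_1 = 30.8642, PS_1 = 38.5802.
Change in consumer surplus = 30.8642 - 71.3086 = -40.4444.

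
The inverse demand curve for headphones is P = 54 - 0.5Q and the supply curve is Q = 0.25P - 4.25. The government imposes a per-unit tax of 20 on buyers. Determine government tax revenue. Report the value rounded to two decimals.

75.56

Rewriting supply in inverse form: P = 17 + 4Q.
Without the tax, 54 - 0.5Q = 17 + 4Q so Q* = 8.2222 and P* = 49.8889.
With the tax, buyers' net willingness to pay falls by 20: (54 - 20) - 0.5Q = 17 + 4Q, so Q_t = 3.7778. Buyers pay P_b = 52.1111; sellers receive P_s = P_b - 20 = 32.1111.
Revenue is the tax times quantity traded: 20 x 3.7778 = 75.5556.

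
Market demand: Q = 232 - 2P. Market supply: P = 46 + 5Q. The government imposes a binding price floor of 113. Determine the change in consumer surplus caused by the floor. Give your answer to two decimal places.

-31.50

Rewriting demand in inverse form: P = 116 - 0.5Q.
Without the control, 116 - 0.5Q = 46 + 5Q so Q* = 12.7273 and P* = 109.6364.
At the floor price 113, quantity demanded is (116 - 113)/0.5 = 6; demand is the short side, so Q = 6 trades at P = 113.
CS goes from (1/2)(12.7273)(6.3636) = 40.4959 to 9 (computed as (116 - 113)(6) - (1/2)(0.5)(6)^2), a change of -31.4959.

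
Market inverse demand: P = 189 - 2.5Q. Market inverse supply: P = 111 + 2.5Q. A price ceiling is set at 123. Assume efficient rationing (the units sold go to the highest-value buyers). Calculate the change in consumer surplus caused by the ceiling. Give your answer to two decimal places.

Without the control, 189 - 2.5Q = 111 + 2.5Q so Q* = 15.6 and P* = 150.
At the ceiling price 123, quantity supplied is (123 - 111)/2.5 = 4.8; supply is the short side, so Q = 4.8 trades at P = 123.
CS goes from (1/2)(15.6)(39) = 304.2 to 288 (computed as (189 - 123)(4.8) - (1/2)(2.5)(4.8)^2), a change of -16.2.

-16.20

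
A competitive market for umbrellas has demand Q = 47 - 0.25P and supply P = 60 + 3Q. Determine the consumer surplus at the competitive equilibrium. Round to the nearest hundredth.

668.73

Rewriting demand in inverse form: P = 188 - 4Q.
Setting demand equal to supply, 128 = 7Q, so Q* = 18.2857 and P* = 114.8571.
Consumer surplus is the triangle under demand above P*: (1/2)(18.2857)(188 - 114.8571) = (1/2)(18.2857)(73.1429) = 668.7347.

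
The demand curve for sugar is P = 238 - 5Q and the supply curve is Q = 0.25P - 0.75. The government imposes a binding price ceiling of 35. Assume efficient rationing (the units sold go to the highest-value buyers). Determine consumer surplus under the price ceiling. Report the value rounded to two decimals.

1464.00

Rewriting supply in inverse form: P = 3 + 4Q.
Without the control, 238 - 5Q = 3 + 4Q so Q* = 26.1111 and P* = 107.4444.
At P = 35, sellers supply (35 - 3)/4 = 8 while buyers want more, so the quantity traded is 8 at price 35.
The demand price at Q = 8 is 198. CS is the trapezoid between demand and 35 over [0, 8]: (1/2)[(238 - 35) + (198 - 35)](8) = 1464.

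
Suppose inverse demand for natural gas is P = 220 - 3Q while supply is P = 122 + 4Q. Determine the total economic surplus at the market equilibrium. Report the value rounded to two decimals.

Setting demand equal to supply, 98 = 7Q, so Q* = 14 and P* = 178.
CS = (1/2)(14)(42) = 294 and PS = (1/2)(14)(56) = 392, so total surplus = 686.

686.00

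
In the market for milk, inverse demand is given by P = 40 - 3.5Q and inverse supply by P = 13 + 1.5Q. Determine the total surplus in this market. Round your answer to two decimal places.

Equilibrium: 40 - 3.5Q = 13 + 1.5Q, so Q* = 5.4 and P* = 21.1.
CS = (1/2)(5.4)(18.9) = 51.03 and PS = (1/2)(5.4)(8.1) = 21.87, so total surplus = 72.9.

72.90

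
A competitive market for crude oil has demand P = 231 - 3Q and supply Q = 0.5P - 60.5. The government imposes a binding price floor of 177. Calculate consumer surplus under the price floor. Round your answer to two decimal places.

486.00

Rewriting supply in inverse form: P = 121 + 2Q.
Without the control, 231 - 3Q = 121 + 2Q so Q* = 22 and P* = 165.
At P = 177, buyers demand (231 - 177)/3 = 18 while sellers would supply more, so the quantity traded is 18 at price 177.
CS is the triangle under demand above 177: (1/2)(18)(231 - 177) = 486.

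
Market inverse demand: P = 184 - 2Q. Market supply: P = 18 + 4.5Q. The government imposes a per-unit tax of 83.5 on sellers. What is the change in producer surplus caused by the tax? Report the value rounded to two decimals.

-1105.02

Without the tax, 184 - 2Q = 18 + 4.5Q so Q* = 25.5385 and P* = 132.9231.
A tax on sellers shifts supply up by 83.5: 184 - 2Q = 18 + 4.5Q + 83.5, so Q_t = 12.6923. Buyers pay P_b = 158.6154; sellers receive P_s = P_b - 83.5 = 75.1154.
PS falls from (1/2)(25.5385)(114.9231) = 1467.4793 to (1/2)(12.6923)(57.1154) = 362.463, a change of -1105.0163.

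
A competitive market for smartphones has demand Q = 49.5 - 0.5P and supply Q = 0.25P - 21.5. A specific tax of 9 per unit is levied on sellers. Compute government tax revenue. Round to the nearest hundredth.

6.00

Rewriting demand in inverse form: P = 99 - 2Q.
Rewriting supply in inverse form: P = 86 + 4Q.
Without the tax, 99 - 2Q = 86 + 4Q so Q* = 2.1667 and P* = 94.6667.
A tax on sellers shifts supply up by 9: 99 - 2Q = 86 + 4Q + 9, so Q_t = 0.6667. Buyers pay P_b = 97.6667; sellers receive P_s = P_b - 9 = 88.6667.
Revenue is the tax times quantity traded: 9 x 0.6667 = 6.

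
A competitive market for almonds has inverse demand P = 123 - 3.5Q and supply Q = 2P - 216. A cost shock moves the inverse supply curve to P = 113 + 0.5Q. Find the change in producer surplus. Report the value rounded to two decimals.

-1.95

Rewriting supply in inverse form: P = 108 + 0.5Q.
Initial equilibrium: Q_0 = 3.75, P_0 = 109.875; CS_0 = (1/2)(3.75)(13.125) = 24.6094, PS_0 = (1/2)(3.75)(1.875) = 3.5156.
New equilibrium: 123 - 3.5Q = 113 + 0.5Q gives Q_1 = 2.5, P_1 = 114.25; CS_1 = 10.9375, PS_1 = 1.5625.
Change in producer surplus = 1.5625 - 3.5156 = -1.9531.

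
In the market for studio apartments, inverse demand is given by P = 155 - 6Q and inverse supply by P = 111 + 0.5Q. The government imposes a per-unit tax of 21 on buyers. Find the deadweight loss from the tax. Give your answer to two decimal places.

Pre-tax equilibrium: 155 - 6Q = 111 + 0.5Q gives Q* = 6.7692, P* = 114.3846.
A tax on buyers shifts demand down by 21: (155 - 21) - 6Q = 111 + 0.5Q, so Q_t = 3.5385. Buyers pay P_b = 133.7692; sellers receive P_s = P_b - 21 = 112.7692.
Deadweight loss is the triangle between the curves from Q_t to Q*: (1/2)(6.7692 - 3.5385)(21) = 33.9231.

33.92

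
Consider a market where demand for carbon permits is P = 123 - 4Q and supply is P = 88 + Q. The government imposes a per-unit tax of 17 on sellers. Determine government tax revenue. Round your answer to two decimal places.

61.20

Without the tax, 123 - 4Q = 88 + Q so Q* = 7 and P* = 95.
With the tax, sellers need 17 more per unit: 123 - 4Q = 88 + Q + 17, so Q_t = 3.6. Buyers pay P_b = 108.6; sellers receive P_s = P_b - 17 = 91.6.
Tax revenue = t x Q_t = 17 x 3.6 = 61.2.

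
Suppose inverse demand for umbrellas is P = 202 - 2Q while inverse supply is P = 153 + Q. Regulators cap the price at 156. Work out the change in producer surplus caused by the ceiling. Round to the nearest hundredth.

Free-market equilibrium: 202 - 2Q = 153 + Q gives Q* = 16.3333, P* = 169.3333.
At the ceiling price 156, quantity supplied is (156 - 153)/1 = 3; supply is the short side, so Q = 3 trades at P = 156.
PS goes from (1/2)(16.3333)(16.3333) = 133.3889 to 4.5 (computed as (156 - 153)(3) - (1/2)(1)(3)^2), a change of -128.8889.

-128.89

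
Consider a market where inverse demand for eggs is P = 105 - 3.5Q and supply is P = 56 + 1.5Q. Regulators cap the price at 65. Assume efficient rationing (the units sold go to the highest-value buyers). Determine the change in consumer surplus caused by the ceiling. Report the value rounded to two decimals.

8.93

Free-market equilibrium: 105 - 3.5Q = 56 + 1.5Q gives Q* = 9.8, P* = 70.7.
At the ceiling price 65, quantity supplied is (65 - 56)/1.5 = 6; supply is the short side, so Q = 6 trades at P = 65.
CS goes from (1/2)(9.8)(34.3) = 168.07 to 177 (computed as (105 - 65)(6) - (1/2)(3.5)(6)^2), a change of 8.93.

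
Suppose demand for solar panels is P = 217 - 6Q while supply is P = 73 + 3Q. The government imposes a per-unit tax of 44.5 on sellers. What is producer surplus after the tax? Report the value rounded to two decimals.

Without the tax, 217 - 6Q = 73 + 3Q so Q* = 16 and P* = 121.
A tax on sellers shifts supply up by 44.5: 217 - 6Q = 73 + 3Q + 44.5, so Q_t = 11.0556. Buyers pay P_b = 150.6667; sellers receive P_s = P_b - 44.5 = 106.1667.
Producer surplus is the triangle above supply below P_s: (1/2)(11.0556)(106.1667 - 73) = 183.338.

183.34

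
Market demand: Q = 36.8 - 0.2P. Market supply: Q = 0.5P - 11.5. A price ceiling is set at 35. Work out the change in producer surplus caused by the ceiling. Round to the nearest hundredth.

-493.00

Rewriting demand in inverse form: P = 184 - 5Q.
Rewriting supply in inverse form: P = 23 + 2Q.
Without the control, 184 - 5Q = 23 + 2Q so Q* = 23 and P* = 69.
At the ceiling price 35, quantity supplied is (35 - 23)/2 = 6; supply is the short side, so Q = 6 trades at P = 35.
PS goes from (1/2)(23)(46) = 529 to 36 (computed as (35 - 23)(6) - (1/2)(2)(6)^2), a change of -493.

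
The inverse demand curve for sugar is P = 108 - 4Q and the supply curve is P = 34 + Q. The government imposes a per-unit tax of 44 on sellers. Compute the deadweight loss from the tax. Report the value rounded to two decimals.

193.60

Without the tax, 108 - 4Q = 34 + Q so Q* = 14.8 and P* = 48.8.
With the tax, sellers need 44 more per unit: 108 - 4Q = 34 + Q + 44, so Q_t = 6. Buyers pay P_b = 84; sellers receive P_s = P_b - 44 = 40.
The welfare triangle lost has base Q* - Q_t = 8.8 and height t = 44, so DWL = (1/2)(8.8)(44) = 193.6.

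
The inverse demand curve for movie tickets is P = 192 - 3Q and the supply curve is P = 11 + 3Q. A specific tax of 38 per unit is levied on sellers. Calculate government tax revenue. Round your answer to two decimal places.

Without the tax, 192 - 3Q = 11 + 3Q so Q* = 30.1667 and P* = 101.5.
With the tax, sellers need 38 more per unit: 192 - 3Q = 11 + 3Q + 38, so Q_t = 23.8333. Buyers pay P_b = 120.5; sellers receive P_s = P_b - 38 = 82.5.
Revenue is the tax times quantity traded: 38 x 23.8333 = 905.6667.

905.67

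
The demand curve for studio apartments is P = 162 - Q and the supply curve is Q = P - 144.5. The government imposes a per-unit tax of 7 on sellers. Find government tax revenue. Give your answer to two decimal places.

36.75

Rewriting supply in inverse form: P = 144.5 + Q.
Pre-tax equilibrium: 162 - Q = 144.5 + Q gives Q* = 8.75, P* = 153.25.
With the tax, sellers need 7 more per unit: 162 - Q = 144.5 + Q + 7, so Q_t = 5.25. Buyers pay P_b = 156.75; sellers receive P_s = P_b - 7 = 149.75.
Tax revenue = t x Q_t = 7 x 5.25 = 36.75.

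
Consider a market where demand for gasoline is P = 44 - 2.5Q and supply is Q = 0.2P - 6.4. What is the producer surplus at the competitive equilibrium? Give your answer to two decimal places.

6.40

Rewriting supply in inverse form: P = 32 + 5Q.
Equilibrium: 44 - 2.5Q = 32 + 5Q, so Q* = 1.6 and P* = 40.
The supply curve's price intercept is 32, so PS = (1/2)(Q*)(P* - 32) = (1/2)(1.6)(8) = 6.4.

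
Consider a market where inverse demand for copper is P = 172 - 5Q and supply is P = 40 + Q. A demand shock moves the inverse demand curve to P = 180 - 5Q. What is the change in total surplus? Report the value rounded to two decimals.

Initial equilibrium: Q_0 = 22, P_0 = 62; CS_0 = (1/2)(22)(110) = 1210, PS_0 = (1/2)(22)(22) = 242.
New equilibrium: 180 - 5Q = 40 + Q gives Q_1 = 23.3333, P_1 = 63.3333; CS_1 = 1361.1111, PS_1 = 272.2222.
Change in total surplus = (1361.1111 + 272.2222) - (1210 + 242) = 181.3333.

181.33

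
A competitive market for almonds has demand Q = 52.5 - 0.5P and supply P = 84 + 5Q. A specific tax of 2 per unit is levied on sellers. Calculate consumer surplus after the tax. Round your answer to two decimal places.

7.37

Rewriting demand in inverse form: P = 105 - 2Q.
Pre-tax equilibrium: 105 - 2Q = 84 + 5Q gives Q* = 3, P* = 99.
A tax on sellers shifts supply up by 2: 105 - 2Q = 84 + 5Q + 2, so Q_t = 2.7143. Buyers pay P_b = 99.5714; sellers receive P_s = P_b - 2 = 97.5714.
CS = (1/2)(Q_t)(105 - P_b) = (1/2)(2.7143)(5.4286) = 7.3673.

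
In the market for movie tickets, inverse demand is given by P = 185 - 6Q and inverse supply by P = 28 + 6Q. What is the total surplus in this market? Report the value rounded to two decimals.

1027.04

Set 185 - 6Q = 28 + 6Q, which gives 157 = 12Q, so Q* = 13.0833 and P* = 185 - 6(13.0833) = 106.5.
CS = (1/2)(13.0833)(78.5) = 513.5208 and PS = (1/2)(13.0833)(78.5) = 513.5208, so total surplus = 1027.0417.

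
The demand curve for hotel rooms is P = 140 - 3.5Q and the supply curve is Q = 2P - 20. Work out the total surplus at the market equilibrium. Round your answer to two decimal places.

Rewriting supply in inverse form: P = 10 + 0.5Q.
Equilibrium: 140 - 3.5Q = 10 + 0.5Q, so Q* = 32.5 and P* = 26.25.
CS = (1/2)(32.5)(113.75) = 1848.4375 and PS = (1/2)(32.5)(16.25) = 264.0625, so total surplus = 2112.5.

2112.50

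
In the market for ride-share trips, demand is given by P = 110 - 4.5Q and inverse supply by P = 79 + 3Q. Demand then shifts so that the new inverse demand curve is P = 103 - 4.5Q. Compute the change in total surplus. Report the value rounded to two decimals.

-25.67

Initial equilibrium: Q_0 = 4.1333, P_0 = 91.4; CS_0 = (1/2)(4.1333)(18.6) = 38.44, PS_0 = (1/2)(4.1333)(12.4) = 25.6267.
New equilibrium: 103 - 4.5Q = 79 + 3Q gives Q_1 = 3.2, P_1 = 88.6; CS_1 = 23.04, PS_1 = 15.36.
Change in total surplus = (23.04 + 15.36) - (38.44 + 25.6267) = -25.6667.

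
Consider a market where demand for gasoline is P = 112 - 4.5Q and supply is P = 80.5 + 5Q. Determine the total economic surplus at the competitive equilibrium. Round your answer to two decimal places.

52.22

Equilibrium: 112 - 4.5Q = 80.5 + 5Q, so Q* = 3.3158 and P* = 97.0789.
Total surplus is the full triangle between the curves from 0 to Q*: (1/2)(3.3158)(112 - 80.5) = 52.2237.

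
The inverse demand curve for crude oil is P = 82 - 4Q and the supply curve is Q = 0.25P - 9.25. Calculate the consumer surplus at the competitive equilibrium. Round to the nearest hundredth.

Rewriting supply in inverse form: P = 37 + 4Q.
Equilibrium: 82 - 4Q = 37 + 4Q, so Q* = 5.625 and P* = 59.5.
Consumer surplus is the triangle under demand above P*: (1/2)(5.625)(82 - 59.5) = (1/2)(5.625)(22.5) = 63.2812.

63.28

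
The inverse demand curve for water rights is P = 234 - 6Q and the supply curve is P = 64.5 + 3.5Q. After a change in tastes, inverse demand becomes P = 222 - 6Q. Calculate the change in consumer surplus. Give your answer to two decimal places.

-130.44

Initial equilibrium: Q_0 = 17.8421, P_0 = 126.9474; CS_0 = (1/2)(17.8421)(107.0526) = 955.0222, PS_0 = (1/2)(17.8421)(62.4474) = 557.0963.
New equilibrium: 222 - 6Q = 64.5 + 3.5Q gives Q_1 = 16.5789, P_1 = 122.5263; CS_1 = 824.5845, PS_1 = 481.0076.
Change in consumer surplus = 824.5845 - 955.0222 = -130.4377.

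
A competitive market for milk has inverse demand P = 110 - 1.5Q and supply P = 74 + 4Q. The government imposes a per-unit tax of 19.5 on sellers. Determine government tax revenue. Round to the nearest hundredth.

58.50

Without the tax, 110 - 1.5Q = 74 + 4Q so Q* = 6.5455 and P* = 100.1818.
A tax on sellers shifts supply up by 19.5: 110 - 1.5Q = 74 + 4Q + 19.5, so Q_t = 3. Buyers pay P_b = 105.5; sellers receive P_s = P_b - 19.5 = 86.
Tax revenue = t x Q_t = 19.5 x 3 = 58.5.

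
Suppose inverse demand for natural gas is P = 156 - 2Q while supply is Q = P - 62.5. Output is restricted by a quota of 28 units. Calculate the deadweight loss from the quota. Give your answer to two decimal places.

15.04

Rewriting supply in inverse form: P = 62.5 + Q.
Unrestricted equilibrium: Q* = (156 - 62.5)/(2 + 1) = 31.1667.
At Q = 28 the demand price is 156 - 2(28) = 100 and the supply price is 62.5 + (28) = 90.5.
Deadweight loss is the triangle between the curves from 28 to 31.1667: (1/2)(100 - 90.5)(31.1667 - 28) = 15.0417.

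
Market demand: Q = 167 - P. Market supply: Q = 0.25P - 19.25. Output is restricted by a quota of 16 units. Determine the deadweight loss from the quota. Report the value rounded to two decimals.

Rewriting demand in inverse form: P = 167 - Q.
Rewriting supply in inverse form: P = 77 + 4Q.
Without the quota, 167 - Q = 77 + 4Q gives Q* = 18.
At Q = 16 the demand price is 167 - (16) = 151 and the supply price is 77 + 4(16) = 141.
Deadweight loss is the triangle between the curves from 16 to 18: (1/2)(151 - 141)(18 - 16) = 10.

10.00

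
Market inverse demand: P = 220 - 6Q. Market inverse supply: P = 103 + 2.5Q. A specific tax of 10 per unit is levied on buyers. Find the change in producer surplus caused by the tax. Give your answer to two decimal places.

Without the tax, 220 - 6Q = 103 + 2.5Q so Q* = 13.7647 and P* = 137.4118.
With the tax, buyers' net willingness to pay falls by 10: (220 - 10) - 6Q = 103 + 2.5Q, so Q_t = 12.5882. Buyers pay P_b = 144.4706; sellers receive P_s = P_b - 10 = 134.4706.
PS falls from (1/2)(13.7647)(34.4118) = 236.8339 to (1/2)(12.5882)(31.4706) = 198.0796, a change of -38.7543.

-38.75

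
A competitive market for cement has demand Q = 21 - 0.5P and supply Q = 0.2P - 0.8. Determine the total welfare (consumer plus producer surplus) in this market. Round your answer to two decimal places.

Rewriting demand in inverse form: P = 42 - 2Q.
Rewriting supply in inverse form: P = 4 + 5Q.
Set 42 - 2Q = 4 + 5Q, which gives 38 = 7Q, so Q* = 5.4286 and P* = 42 - 2(5.4286) = 31.1429.
CS = (1/2)(5.4286)(10.8571) = 29.4694 and PS = (1/2)(5.4286)(27.1429) = 73.6735, so total surplus = 103.1429.

103.14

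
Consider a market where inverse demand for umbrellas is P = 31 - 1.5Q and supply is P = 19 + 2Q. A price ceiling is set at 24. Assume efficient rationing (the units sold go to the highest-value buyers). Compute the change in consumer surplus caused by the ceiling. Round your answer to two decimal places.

Without the control, 31 - 1.5Q = 19 + 2Q so Q* = 3.4286 and P* = 25.8571.
At P = 24, sellers supply (24 - 19)/2 = 2.5 while buyers want more, so the quantity traded is 2.5 at price 24.
CS goes from (1/2)(3.4286)(5.1429) = 8.8163 to 12.8125 (computed as (31 - 24)(2.5) - (1/2)(1.5)(2.5)^2), a change of 3.9962.

4.00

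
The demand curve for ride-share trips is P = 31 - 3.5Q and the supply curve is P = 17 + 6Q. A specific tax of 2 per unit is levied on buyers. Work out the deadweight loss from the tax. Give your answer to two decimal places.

Without the tax, 31 - 3.5Q = 17 + 6Q so Q* = 1.4737 and P* = 25.8421.
With the tax, buyers' net willingness to pay falls by 2: (31 - 2) - 3.5Q = 17 + 6Q, so Q_t = 1.2632. Buyers pay P_b = 26.5789; sellers receive P_s = P_b - 2 = 24.5789.
The welfare triangle lost has base Q* - Q_t = 0.2105 and height t = 2, so DWL = (1/2)(0.2105)(2) = 0.2105.

0.21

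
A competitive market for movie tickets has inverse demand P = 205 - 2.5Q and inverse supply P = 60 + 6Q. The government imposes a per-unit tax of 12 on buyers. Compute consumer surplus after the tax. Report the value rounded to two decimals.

306.04

Pre-tax equilibrium: 205 - 2.5Q = 60 + 6Q gives Q* = 17.0588, P* = 162.3529.
A tax on buyers shifts demand down by 12: (205 - 12) - 2.5Q = 60 + 6Q, so Q_t = 15.6471. Buyers pay P_b = 165.8824; sellers receive P_s = P_b - 12 = 153.8824.
Consumer surplus is the triangle under demand above P_b: (1/2)(15.6471)(205 - 165.8824) = 306.0381.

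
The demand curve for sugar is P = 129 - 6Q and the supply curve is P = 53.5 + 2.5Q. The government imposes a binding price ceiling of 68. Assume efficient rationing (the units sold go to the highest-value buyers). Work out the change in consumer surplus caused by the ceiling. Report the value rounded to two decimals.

Free-market equilibrium: 129 - 6Q = 53.5 + 2.5Q gives Q* = 8.8824, P* = 75.7059.
At the ceiling price 68, quantity supplied is (68 - 53.5)/2.5 = 5.8; supply is the short side, so Q = 5.8 trades at P = 68.
CS goes from (1/2)(8.8824)(53.2941) = 236.6886 to 252.88 (computed as (129 - 68)(5.8) - (1/2)(6)(5.8)^2), a change of 16.1914.

16.19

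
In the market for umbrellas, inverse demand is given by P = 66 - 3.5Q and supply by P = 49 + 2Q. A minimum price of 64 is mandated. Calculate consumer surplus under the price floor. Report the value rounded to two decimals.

Free-market equilibrium: 66 - 3.5Q = 49 + 2Q gives Q* = 3.0909, P* = 55.1818.
At the floor price 64, quantity demanded is (66 - 64)/3.5 = 0.5714; demand is the short side, so Q = 0.5714 trades at P = 64.
CS is the triangle under demand above 64: (1/2)(0.5714)(66 - 64) = 0.5714.

0.57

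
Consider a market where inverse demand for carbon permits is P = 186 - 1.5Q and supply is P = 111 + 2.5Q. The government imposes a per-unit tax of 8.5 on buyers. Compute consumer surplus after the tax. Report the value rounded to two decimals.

Pre-tax equilibrium: 186 - 1.5Q = 111 + 2.5Q gives Q* = 18.75, P* = 157.875.
With the tax, buyers' net willingness to pay falls by 8.5: (186 - 8.5) - 1.5Q = 111 + 2.5Q, so Q_t = 16.625. Buyers pay P_b = 161.0625; sellers receive P_s = P_b - 8.5 = 152.5625.
Consumer surplus is the triangle under demand above P_b: (1/2)(16.625)(186 - 161.0625) = 207.293.

207.29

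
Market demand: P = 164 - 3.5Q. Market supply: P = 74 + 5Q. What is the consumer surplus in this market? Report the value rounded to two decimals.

196.19

Setting demand equal to supply, 90 = 8.5Q, so Q* = 10.5882 and P* = 126.9412.
The demand choke price is 164, so CS = (1/2)(Q*)(164 - P*) = (1/2)(10.5882)(37.0588) = 196.1938.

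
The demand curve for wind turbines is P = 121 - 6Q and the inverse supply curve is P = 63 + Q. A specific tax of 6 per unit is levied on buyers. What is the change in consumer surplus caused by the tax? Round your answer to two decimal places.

-40.41

Without the tax, 121 - 6Q = 63 + Q so Q* = 8.2857 and P* = 71.2857.
A tax on buyers shifts demand down by 6: (121 - 6) - 6Q = 63 + Q, so Q_t = 7.4286. Buyers pay P_b = 76.4286; sellers receive P_s = P_b - 6 = 70.4286.
CS falls from (1/2)(8.2857)(49.7143) = 205.9592 to (1/2)(7.4286)(44.5714) = 165.551, a change of -40.4082.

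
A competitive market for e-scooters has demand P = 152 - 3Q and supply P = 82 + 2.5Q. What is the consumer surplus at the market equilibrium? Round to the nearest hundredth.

242.98

Equilibrium: 152 - 3Q = 82 + 2.5Q, so Q* = 12.7273 and P* = 113.8182.
CS is the area between the demand curve and P* from 0 to Q*: (1/2)(12.7273)(38.1818) = 242.9752.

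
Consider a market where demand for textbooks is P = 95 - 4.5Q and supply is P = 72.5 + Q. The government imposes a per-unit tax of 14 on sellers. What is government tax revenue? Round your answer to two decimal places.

21.64

Without the tax, 95 - 4.5Q = 72.5 + Q so Q* = 4.0909 and P* = 76.5909.
With the tax, sellers need 14 more per unit: 95 - 4.5Q = 72.5 + Q + 14, so Q_t = 1.5455. Buyers pay P_b = 88.0455; sellers receive P_s = P_b - 14 = 74.0455.
Tax revenue = t x Q_t = 14 x 1.5455 = 21.6364.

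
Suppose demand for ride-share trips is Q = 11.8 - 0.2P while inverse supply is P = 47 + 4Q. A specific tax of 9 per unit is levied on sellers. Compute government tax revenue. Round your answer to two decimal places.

Rewriting demand in inverse form: P = 59 - 5Q.
Without the tax, 59 - 5Q = 47 + 4Q so Q* = 1.3333 and P* = 52.3333.
With the tax, sellers need 9 more per unit: 59 - 5Q = 47 + 4Q + 9, so Q_t = 0.3333. Buyers pay P_b = 57.3333; sellers receive P_s = P_b - 9 = 48.3333.
Revenue is the tax times quantity traded: 9 x 0.3333 = 3.

3.00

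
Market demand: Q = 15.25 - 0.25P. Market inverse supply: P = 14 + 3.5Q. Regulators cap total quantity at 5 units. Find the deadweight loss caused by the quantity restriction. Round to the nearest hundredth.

Rewriting demand in inverse form: P = 61 - 4Q.
Unrestricted equilibrium: Q* = (61 - 14)/(4 + 3.5) = 6.2667.
At Q = 5 the demand price is 61 - 4(5) = 41 and the supply price is 14 + 3.5(5) = 31.5.
DWL = (1/2)(gap between curves at 5) x (Q* - 5) = (1/2)(9.5)(1.2667) = 6.0167.

6.02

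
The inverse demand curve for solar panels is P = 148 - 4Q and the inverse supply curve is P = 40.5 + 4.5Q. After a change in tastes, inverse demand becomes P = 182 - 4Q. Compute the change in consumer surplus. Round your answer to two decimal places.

234.35

Initial equilibrium: Q_0 = 12.6471, P_0 = 97.4118; CS_0 = (1/2)(12.6471)(50.5882) = 319.8962, PS_0 = (1/2)(12.6471)(56.9118) = 359.8832.
New equilibrium: 182 - 4Q = 40.5 + 4.5Q gives Q_1 = 16.6471, P_1 = 115.4118; CS_1 = 554.2491, PS_1 = 623.5303.
Change in consumer surplus = 554.2491 - 319.8962 = 234.3529.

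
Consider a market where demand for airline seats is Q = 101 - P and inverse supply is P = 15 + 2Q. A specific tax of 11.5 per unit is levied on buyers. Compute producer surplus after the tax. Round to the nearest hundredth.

616.69

Rewriting demand in inverse form: P = 101 - Q.
Without the tax, 101 - Q = 15 + 2Q so Q* = 28.6667 and P* = 72.3333.
With the tax, buyers' net willingness to pay falls by 11.5: (101 - 11.5) - Q = 15 + 2Q, so Q_t = 24.8333. Buyers pay P_b = 76.1667; sellers receive P_s = P_b - 11.5 = 64.6667.
PS = (1/2)(Q_t)(P_s - 15) = (1/2)(24.8333)(49.6667) = 616.6944.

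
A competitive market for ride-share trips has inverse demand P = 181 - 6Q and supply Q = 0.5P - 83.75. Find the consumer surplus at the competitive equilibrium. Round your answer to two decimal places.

Rewriting supply in inverse form: P = 167.5 + 2Q.
Set 181 - 6Q = 167.5 + 2Q, which gives 13.5 = 8Q, so Q* = 1.6875 and P* = 181 - 6(1.6875) = 170.875.
CS is the area between the demand curve and P* from 0 to Q*: (1/2)(1.6875)(10.125) = 8.543.

8.54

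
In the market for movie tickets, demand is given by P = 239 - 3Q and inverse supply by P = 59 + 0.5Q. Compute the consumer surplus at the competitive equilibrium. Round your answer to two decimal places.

Equilibrium: 239 - 3Q = 59 + 0.5Q, so Q* = 51.4286 and P* = 84.7143.
CS is the area between the demand curve and P* from 0 to Q*: (1/2)(51.4286)(154.2857) = 3967.3469.

3967.35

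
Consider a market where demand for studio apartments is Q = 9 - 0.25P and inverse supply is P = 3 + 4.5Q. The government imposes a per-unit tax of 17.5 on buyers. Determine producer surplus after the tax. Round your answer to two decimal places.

7.48

Rewriting demand in inverse form: P = 36 - 4Q.
Pre-tax equilibrium: 36 - 4Q = 3 + 4.5Q gives Q* = 3.8824, P* = 20.4706.
With the tax, buyers' net willingness to pay falls by 17.5: (36 - 17.5) - 4Q = 3 + 4.5Q, so Q_t = 1.8235. Buyers pay P_b = 28.7059; sellers receive P_s = P_b - 17.5 = 11.2059.
PS = (1/2)(Q_t)(P_s - 3) = (1/2)(1.8235)(8.2059) = 7.4818.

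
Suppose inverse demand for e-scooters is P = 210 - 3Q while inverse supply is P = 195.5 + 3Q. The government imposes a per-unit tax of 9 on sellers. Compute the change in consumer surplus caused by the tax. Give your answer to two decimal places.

Pre-tax equilibrium: 210 - 3Q = 195.5 + 3Q gives Q* = 2.4167, P* = 202.75.
With the tax, sellers need 9 more per unit: 210 - 3Q = 195.5 + 3Q + 9, so Q_t = 0.9167. Buyers pay P_b = 207.25; sellers receive P_s = P_b - 9 = 198.25.
CS falls from (1/2)(2.4167)(7.25) = 8.7604 to (1/2)(0.9167)(2.75) = 1.2604, a change of -7.5.

-7.50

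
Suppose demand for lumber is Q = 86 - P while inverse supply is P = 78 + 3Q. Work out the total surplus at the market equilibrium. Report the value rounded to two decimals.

Rewriting demand in inverse form: P = 86 - Q.
Set 86 - Q = 78 + 3Q, which gives 8 = 4Q, so Q* = 2 and P* = 86 - (2) = 84.
Total surplus is the full triangle between the curves from 0 to Q*: (1/2)(2)(86 - 78) = 8.

8.00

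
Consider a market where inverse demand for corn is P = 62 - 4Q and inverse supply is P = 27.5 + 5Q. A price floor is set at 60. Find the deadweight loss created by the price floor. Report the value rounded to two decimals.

50.00

Without the control, 62 - 4Q = 27.5 + 5Q so Q* = 3.8333 and P* = 46.6667.
At the floor price 60, quantity demanded is (62 - 60)/4 = 0.5; demand is the short side, so Q = 0.5 trades at P = 60.
At Q = 0.5 the demand price is 60 and the supply price is 30. Deadweight loss is the triangle between the curves from 0.5 to 3.8333: (1/2)(60 - 30)(3.8333 - 0.5) = 50.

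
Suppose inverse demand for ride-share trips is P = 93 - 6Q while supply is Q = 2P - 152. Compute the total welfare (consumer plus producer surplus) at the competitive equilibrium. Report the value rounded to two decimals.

22.23

Rewriting supply in inverse form: P = 76 + 0.5Q.
Equilibrium: 93 - 6Q = 76 + 0.5Q, so Q* = 2.6154 and P* = 77.3077.
CS = (1/2)(2.6154)(15.6923) = 20.5207 and PS = (1/2)(2.6154)(1.3077) = 1.7101, so total surplus = 22.2308.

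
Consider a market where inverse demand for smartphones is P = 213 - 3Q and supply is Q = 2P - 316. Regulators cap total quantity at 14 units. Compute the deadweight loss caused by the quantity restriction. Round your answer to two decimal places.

5.14

Rewriting supply in inverse form: P = 158 + 0.5Q.
Unrestricted equilibrium: Q* = (213 - 158)/(3 + 0.5) = 15.7143.
At Q = 14 the demand price is 213 - 3(14) = 171 and the supply price is 158 + 0.5(14) = 165.
Deadweight loss is the triangle between the curves from 14 to 15.7143: (1/2)(171 - 165)(15.7143 - 14) = 5.1429.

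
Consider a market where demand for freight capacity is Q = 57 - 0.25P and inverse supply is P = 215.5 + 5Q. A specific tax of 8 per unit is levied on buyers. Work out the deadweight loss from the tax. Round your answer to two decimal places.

Rewriting demand in inverse form: P = 228 - 4Q.
Pre-tax equilibrium: 228 - 4Q = 215.5 + 5Q gives Q* = 1.3889, P* = 222.4444.
With the tax, buyers' net willingness to pay falls by 8: (228 - 8) - 4Q = 215.5 + 5Q, so Q_t = 0.5. Buyers pay P_b = 226; sellers receive P_s = P_b - 8 = 218.
The welfare triangle lost has base Q* - Q_t = 0.8889 and height t = 8, so DWL = (1/2)(0.8889)(8) = 3.5556.

3.56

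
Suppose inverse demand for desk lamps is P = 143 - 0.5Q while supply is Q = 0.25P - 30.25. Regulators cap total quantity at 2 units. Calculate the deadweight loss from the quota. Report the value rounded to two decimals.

Rewriting supply in inverse form: P = 121 + 4Q.
Without the quota, 143 - 0.5Q = 121 + 4Q gives Q* = 4.8889.
At Q = 2 the demand price is 143 - 0.5(2) = 142 and the supply price is 121 + 4(2) = 129.
Deadweight loss is the triangle between the curves from 2 to 4.8889: (1/2)(142 - 129)(4.8889 - 2) = 18.7778.

18.78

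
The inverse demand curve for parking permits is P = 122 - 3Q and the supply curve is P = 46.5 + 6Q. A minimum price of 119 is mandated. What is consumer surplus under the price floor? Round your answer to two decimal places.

1.50

Without the control, 122 - 3Q = 46.5 + 6Q so Q* = 8.3889 and P* = 96.8333.
At P = 119, buyers demand (122 - 119)/3 = 1 while sellers would supply more, so the quantity traded is 1 at price 119.
CS is the triangle under demand above 119: (1/2)(1)(122 - 119) = 1.5.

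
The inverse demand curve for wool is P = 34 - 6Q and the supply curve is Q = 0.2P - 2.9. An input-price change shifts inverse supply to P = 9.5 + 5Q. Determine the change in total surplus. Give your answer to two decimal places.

10.00

Rewriting supply in inverse form: P = 14.5 + 5Q.
Initial equilibrium: Q_0 = 1.7727, P_0 = 23.3636; CS_0 = (1/2)(1.7727)(10.6364) = 9.4277, PS_0 = (1/2)(1.7727)(8.8636) = 7.8564.
New equilibrium: 34 - 6Q = 9.5 + 5Q gives Q_1 = 2.2273, P_1 = 20.6364; CS_1 = 14.8822, PS_1 = 12.4019.
Change in total surplus = (14.8822 + 12.4019) - (9.4277 + 7.8564) = 10.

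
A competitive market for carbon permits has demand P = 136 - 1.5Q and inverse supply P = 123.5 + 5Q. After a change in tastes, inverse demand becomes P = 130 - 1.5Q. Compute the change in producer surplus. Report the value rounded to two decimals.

-6.75

Initial equilibrium: Q_0 = 1.9231, P_0 = 133.1154; CS_0 = (1/2)(1.9231)(2.8846) = 2.7737, PS_0 = (1/2)(1.9231)(9.6154) = 9.2456.
New equilibrium: 130 - 1.5Q = 123.5 + 5Q gives Q_1 = 1, P_1 = 128.5; CS_1 = 0.75, PS_1 = 2.5.
Change in producer surplus = 2.5 - 9.2456 = -6.7456.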